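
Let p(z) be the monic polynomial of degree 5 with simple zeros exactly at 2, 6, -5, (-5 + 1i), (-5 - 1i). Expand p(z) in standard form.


The polynomial is p(z) = ∏_{α ∈ S} (z − α), where S = {2, 6, -5, (-5 + 1i), (-5 - 1i)}.
Expanding the product yields: p(z) = z^5 + 7·z^4 -32·z^3 -298·z^2 -128·z + 1560.
Note conjugate pairs combine to real quadratics: (z − (-5+1i))(z − (-5−1i)) = z² + 10z + 26.
The resulting polynomial has degree 5 and real coefficients as required.

p(z) = z^5 + 7·z^4 -32·z^3 -298·z^2 -128·z + 1560.


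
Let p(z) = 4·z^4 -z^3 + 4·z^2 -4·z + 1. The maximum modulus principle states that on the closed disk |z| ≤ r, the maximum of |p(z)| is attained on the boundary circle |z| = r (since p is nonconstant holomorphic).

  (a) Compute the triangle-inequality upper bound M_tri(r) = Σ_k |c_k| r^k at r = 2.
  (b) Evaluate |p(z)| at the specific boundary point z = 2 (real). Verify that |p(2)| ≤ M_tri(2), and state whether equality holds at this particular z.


Coefficients: c_0 = 1, c_1 = -4, c_2 = 4, c_3 = -1, c_4 = 4. Radius r = 2.
Part (a). Triangle bound: M_tri(r) = Σ_k |c_k| r^k
  = |1|·2^0 + |-4|·2^1 + |4|·2^2 + |-1|·2^3 + |4|·2^4
  = 1 + 8 + 16 + 8 + 64 = 97.
This bounds M(r) := max_{|z|=r} |p(z)| from above; equality holds iff all terms c_k z^k can be made to align in phase at a single z on |z|=r.
Part (b). At z = 2 (real, on the circle |z| = r):
  p(2) = (1)·2^0 + (-4)·2^1 + (4)·2^2 + (-1)·2^3 + (4)·2^4 = 65.
  |p(2)| = 65.
Check: |p(2)| = 65 ≤ 97 = M_tri(2). ✓ Equality does not hold at z = 2 (the coefficients have mixed signs, so the terms do not all align in phase there).

M_tri(2) = 97; |p(2)| = 65; equality at z=2: no.


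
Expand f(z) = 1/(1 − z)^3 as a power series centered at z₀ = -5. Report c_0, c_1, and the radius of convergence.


Let w = z − z₀, so z = z₀ + w.
Then 1 − z = 1 − (z₀ + w) = (1 − z₀) − w = 6 − w.
f(z) = 1/(6 − w)^3 = (1/(6)^3) · (1 − w/(6))^{−3}.
By the binomial series (1−u)^{−3} = Σ_{n≥0} C(n+2, 2) u^n for |u|<1, with u = w/(6):
  c_n = C(n+2, 2) / (6)^(n+3).
  c_0 = 1/(6)^3 = 1/216.
  c_1 = 3/(6)^4 = 1/432.
The series is valid for |w/d| < 1, i.e. |z − z₀| < |d|.
Radius of convergence: R = |1 − z₀| = |6| = 6 (distance from z₀ to the singularity z = 1).

c_0 = 1/216, c_1 = 1/432; R = 6.


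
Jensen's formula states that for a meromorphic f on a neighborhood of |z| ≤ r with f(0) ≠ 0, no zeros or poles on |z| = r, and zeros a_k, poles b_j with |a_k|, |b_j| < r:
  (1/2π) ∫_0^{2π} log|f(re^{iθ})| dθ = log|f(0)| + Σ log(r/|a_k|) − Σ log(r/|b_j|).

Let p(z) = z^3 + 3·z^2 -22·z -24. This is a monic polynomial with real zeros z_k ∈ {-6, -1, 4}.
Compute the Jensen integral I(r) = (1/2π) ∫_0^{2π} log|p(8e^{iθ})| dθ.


Zeros: -6, -1, 4; r = 8.
Inside |z| < r: -6, -1, 4. Outside (|z| ≥ r): ∅.
p(0) = -24, so log|p(0)| = log(24) = 3.1781.
Apply Jensen: I(r) = log|p(0)| + Σ_k log(r/|z_k|), summed over zeros inside |z| < r.
  log(r/|z_k|) for z_k = -6: log(8/6) = 0.2877
  log(r/|z_k|) for z_k = -1: log(8/1) = 2.0794
  log(r/|z_k|) for z_k = 4: log(8/4) = 0.6931
Sum over inside zeros: 3.0603.
I(r) = log|p(0)| + (inside sum) = 3.1781 + 3.0603 = 6.2383.
Closed form (all zeros inside, monic): I(r) = n·log(r) = 3·log(8) = 6.2383. ✓

I(r) ≈ 6.2383.


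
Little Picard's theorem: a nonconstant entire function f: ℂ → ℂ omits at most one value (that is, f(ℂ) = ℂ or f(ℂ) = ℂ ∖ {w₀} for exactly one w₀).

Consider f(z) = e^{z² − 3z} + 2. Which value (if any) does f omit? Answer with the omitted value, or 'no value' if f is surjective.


Little Picard bounds the complement of f(ℂ) to at most one point.
The exponent g(z) = z² − 3z is a nonconstant polynomial, hence surjective onto ℂ. So e^{g(z)} takes every value in {e^w : w ∈ ℂ} = ℂ ∖ {0}. Adding 2 shifts the range to ℂ ∖ {2}. f omits exactly 2.

Omitted value: 2.


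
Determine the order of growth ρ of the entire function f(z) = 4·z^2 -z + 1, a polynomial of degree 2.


|f(z)| ≤ Σ|c_k|·r^k = O(r^2) as r → ∞. Polynomial growth is O(e^{r^ε}) for every ε > 0 (since r^2/e^{r^ε} → 0), so ρ ≤ ε for all ε > 0, i.e. ρ = 0. Every nonconstant polynomial has order 0.
Therefore ρ = 0.

Order ρ = 0.


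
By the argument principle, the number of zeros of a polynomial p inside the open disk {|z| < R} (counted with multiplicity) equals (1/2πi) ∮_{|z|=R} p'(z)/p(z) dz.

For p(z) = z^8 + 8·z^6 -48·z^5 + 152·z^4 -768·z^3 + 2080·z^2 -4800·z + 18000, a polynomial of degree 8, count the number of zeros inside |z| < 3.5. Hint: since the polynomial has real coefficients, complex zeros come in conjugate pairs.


The zeros of p are: (1 + 3i), (1 - 3i), (-1 + 3i), (-1 - 3i), (3 + 1i), (3 - 1i), (-3 + 3i), (-3 - 3i).
Their magnitudes are: 3.162, 3.162, 3.162, 3.162, 3.162, 3.162, 4.243, 4.243.
Zeros with |z| < R = 3.5: (1 + 3i), (1 - 3i), (-1 + 3i), (-1 - 3i), (3 + 1i), (3 - 1i).
Count = 6.
By the argument principle, (1/2πi) ∮_{|z|=R} p'(z)/p(z) dz equals exactly this count.

Number of zeros inside |z| < 3.5: 6.


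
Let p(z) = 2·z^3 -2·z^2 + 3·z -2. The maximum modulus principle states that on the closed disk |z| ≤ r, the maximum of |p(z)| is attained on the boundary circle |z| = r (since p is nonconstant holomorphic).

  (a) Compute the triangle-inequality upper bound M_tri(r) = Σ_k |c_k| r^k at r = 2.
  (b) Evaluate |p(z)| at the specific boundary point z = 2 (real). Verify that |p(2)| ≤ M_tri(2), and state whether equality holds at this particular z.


Coefficients: c_0 = -2, c_1 = 3, c_2 = -2, c_3 = 2. Radius r = 2.
Part (a). Triangle bound: M_tri(r) = Σ_k |c_k| r^k
  = |-2|·2^0 + |3|·2^1 + |-2|·2^2 + |2|·2^3
  = 2 + 6 + 8 + 16 = 32.
This bounds M(r) := max_{|z|=r} |p(z)| from above; equality holds iff all terms c_k z^k can be made to align in phase at a single z on |z|=r.
Part (b). At z = 2 (real, on the circle |z| = r):
  p(2) = (-2)·2^0 + (3)·2^1 + (-2)·2^2 + (2)·2^3 = 12.
  |p(2)| = 12.
Check: |p(2)| = 12 ≤ 32 = M_tri(2). ✓ Equality does not hold at z = 2 (the coefficients have mixed signs, so the terms do not all align in phase there).

M_tri(2) = 32; |p(2)| = 12; equality at z=2: no.


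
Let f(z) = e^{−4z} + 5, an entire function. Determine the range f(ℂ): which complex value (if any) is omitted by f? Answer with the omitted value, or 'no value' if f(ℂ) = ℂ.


Little Picard bounds the complement of f(ℂ) to at most one point.
e^{−4z} is never zero on ℂ, so 1·e^{−4z} takes every value in ℂ ∖ {0}. Adding 5 shifts the range to ℂ ∖ {5}. Thus f omits exactly the value 5.

Omitted value: 5.


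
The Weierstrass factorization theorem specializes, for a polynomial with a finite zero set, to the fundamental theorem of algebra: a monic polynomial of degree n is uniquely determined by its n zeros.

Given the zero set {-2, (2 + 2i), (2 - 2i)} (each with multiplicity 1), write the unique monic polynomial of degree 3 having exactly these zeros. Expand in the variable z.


The polynomial is p(z) = ∏_{α ∈ S} (z − α), where S = {-2, (2 + 2i), (2 - 2i)}.
Expanding the product yields: p(z) = z^3 -2·z^2 + 16.
Note conjugate pairs combine to real quadratics: (z − (2+2i))(z − (2−2i)) = z² − 4z + 8.
The resulting polynomial has degree 3 and real coefficients as required.

p(z) = z^3 -2·z^2 + 16.


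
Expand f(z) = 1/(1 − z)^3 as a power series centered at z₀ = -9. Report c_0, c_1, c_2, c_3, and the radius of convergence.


Let w = z − z₀, so z = z₀ + w.
Then 1 − z = 1 − (z₀ + w) = (1 − z₀) − w = 10 − w.
f(z) = 1/(10 − w)^3 = (1/(10)^3) · (1 − w/(10))^{−3}.
By the binomial series (1−u)^{−3} = Σ_{n≥0} C(n+2, 2) u^n for |u|<1, with u = w/(10):
  c_n = C(n+2, 2) / (10)^(n+3).
  c_0 = 1/(10)^3 = 1/1000.
  c_1 = 3/(10)^4 = 3/10000.
  c_2 = 6/(10)^5 = 3/50000.
  c_3 = 10/(10)^6 = 1/100000.
The series is valid for |w/d| < 1, i.e. |z − z₀| < |d|.
Radius of convergence: R = |1 − z₀| = |10| = 10 (distance from z₀ to the singularity z = 1).

c_0 = 1/1000, c_1 = 3/10000, c_2 = 3/50000, c_3 = 1/100000; R = 10.


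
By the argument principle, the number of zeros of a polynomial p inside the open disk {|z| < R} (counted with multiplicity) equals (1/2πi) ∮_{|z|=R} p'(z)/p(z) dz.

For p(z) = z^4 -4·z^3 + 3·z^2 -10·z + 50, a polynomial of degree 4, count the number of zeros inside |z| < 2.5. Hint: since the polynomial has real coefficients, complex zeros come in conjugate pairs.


The zeros of p are: (3 + 1i), (3 - 1i), (-1 + 2i), (-1 - 2i).
Their magnitudes are: 3.162, 3.162, 2.236, 2.236.
Zeros with |z| < R = 2.5: (-1 + 2i), (-1 - 2i).
Count = 2.
By the argument principle, (1/2πi) ∮_{|z|=R} p'(z)/p(z) dz equals exactly this count.

Number of zeros inside |z| < 2.5: 2.


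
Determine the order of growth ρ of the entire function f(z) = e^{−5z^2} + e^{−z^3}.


Each summand is entire of order 2 and 3 respectively (as in the single-exponential case). The order of a sum is at most the max of the orders, so ρ ≤ 3. For the lower bound: on |z|=r choose arg z so that -1z^3 is real positive; then |e^{-1z^3}| = e^{1r^3} while |e^{-5z^2}| ≤ e^{5r^2} = o(e^{1r^3}). So |f| ≥ e^{1r^3}(1 − o(1)) and ρ ≥ 3. Hence ρ = max(2, 3) = 3.
Therefore ρ = 3.

Order ρ = 3.


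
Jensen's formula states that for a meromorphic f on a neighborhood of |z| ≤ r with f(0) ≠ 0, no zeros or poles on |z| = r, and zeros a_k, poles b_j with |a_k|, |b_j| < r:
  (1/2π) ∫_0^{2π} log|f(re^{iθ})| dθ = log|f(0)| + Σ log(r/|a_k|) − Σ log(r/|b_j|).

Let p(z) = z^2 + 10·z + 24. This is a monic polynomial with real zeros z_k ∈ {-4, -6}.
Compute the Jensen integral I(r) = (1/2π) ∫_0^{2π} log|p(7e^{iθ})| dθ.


Zeros: -6, -4; r = 7.
Inside |z| < r: -6, -4. Outside (|z| ≥ r): ∅.
p(0) = 24, so log|p(0)| = log(24) = 3.1781.
Apply Jensen: I(r) = log|p(0)| + Σ_k log(r/|z_k|), summed over zeros inside |z| < r.
  log(r/|z_k|) for z_k = -4: log(7/4) = 0.5596
  log(r/|z_k|) for z_k = -6: log(7/6) = 0.1542
Sum over inside zeros: 0.7138.
I(r) = log|p(0)| + (inside sum) = 3.1781 + 0.7138 = 3.8918.
Closed form (all zeros inside, monic): I(r) = n·log(r) = 2·log(7) = 3.8918. ✓

I(r) ≈ 3.8918.


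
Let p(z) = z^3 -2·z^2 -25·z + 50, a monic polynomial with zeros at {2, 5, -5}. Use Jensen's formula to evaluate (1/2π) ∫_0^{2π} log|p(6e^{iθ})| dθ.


Zeros: -5, 2, 5; r = 6.
Inside |z| < r: -5, 2, 5. Outside (|z| ≥ r): ∅.
p(0) = 50, so log|p(0)| = log(50) = 3.9120.
Apply Jensen: I(r) = log|p(0)| + Σ_k log(r/|z_k|), summed over zeros inside |z| < r.
  log(r/|z_k|) for z_k = 2: log(6/2) = 1.0986
  log(r/|z_k|) for z_k = 5: log(6/5) = 0.1823
  log(r/|z_k|) for z_k = -5: log(6/5) = 0.1823
Sum over inside zeros: 1.4633.
I(r) = log|p(0)| + (inside sum) = 3.9120 + 1.4633 = 5.3753.
Closed form (all zeros inside, monic): I(r) = n·log(r) = 3·log(6) = 5.3753. ✓

I(r) ≈ 5.3753.


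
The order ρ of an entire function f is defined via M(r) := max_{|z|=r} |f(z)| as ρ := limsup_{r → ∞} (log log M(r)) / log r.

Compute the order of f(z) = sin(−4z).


sin(w) is a linear combination of e^{iw} and e^{−iw} (or e^w, e^{−w} in the hyperbolic case), so |sin(w)| ≤ e^{|w|}. With w = −4z, |w| ≤ 4|z| + 0 = 4r + 0 on |z| = r, giving M(r) ≤ e^{4r + 0}, so ρ ≤ 1. On a suitable ray (z = it for sin/cos; z = t for sinh/cosh, t real → ∞), |sin(−4z)| grows like e^{4|t|}/2, so ρ ≥ 1. Hence ρ = 1.
Therefore ρ = 1.

Order ρ = 1.


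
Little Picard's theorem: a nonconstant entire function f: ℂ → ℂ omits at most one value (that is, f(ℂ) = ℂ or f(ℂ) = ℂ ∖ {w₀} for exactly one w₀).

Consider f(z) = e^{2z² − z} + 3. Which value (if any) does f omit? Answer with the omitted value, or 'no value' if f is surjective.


Little Picard bounds the complement of f(ℂ) to at most one point.
The exponent g(z) = 2z² − z is a nonconstant polynomial, hence surjective onto ℂ. So e^{g(z)} takes every value in {e^w : w ∈ ℂ} = ℂ ∖ {0}. Adding 3 shifts the range to ℂ ∖ {3}. f omits exactly 3.

Omitted value: 3.


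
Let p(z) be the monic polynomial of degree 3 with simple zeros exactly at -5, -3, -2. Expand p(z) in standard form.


The polynomial is p(z) = ∏_{α ∈ S} (z − α), where S = {-5, -3, -2}.
Expanding the product yields: p(z) = z^3 + 10·z^2 + 31·z + 30.
The resulting polynomial has degree 3 and real coefficients as required.

p(z) = z^3 + 10·z^2 + 31·z + 30.


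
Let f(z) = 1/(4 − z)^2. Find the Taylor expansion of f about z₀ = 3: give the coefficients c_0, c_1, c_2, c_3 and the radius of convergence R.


Let w = z − z₀, so z = z₀ + w.
Then 4 − z = 4 − (z₀ + w) = (4 − z₀) − w = 1 − w.
f(z) = 1/(1 − w)^2 = (1/(1)^2) · (1 − w/(1))^{−2}.
By the binomial series (1−u)^{−2} = Σ_{n≥0} C(n+1, 1) u^n for |u|<1, with u = w/(1):
  c_n = C(n+1, 1) / (1)^(n+2).
  c_0 = 1/(1)^2 = 1.
  c_1 = 2/(1)^3 = 2.
  c_2 = 3/(1)^4 = 3.
  c_3 = 4/(1)^5 = 4.
The series is valid for |w/d| < 1, i.e. |z − z₀| < |d|.
Radius of convergence: R = |4 − z₀| = |1| = 1 (distance from z₀ to the singularity z = 4).

c_0 = 1, c_1 = 2, c_2 = 3, c_3 = 4; R = 1.


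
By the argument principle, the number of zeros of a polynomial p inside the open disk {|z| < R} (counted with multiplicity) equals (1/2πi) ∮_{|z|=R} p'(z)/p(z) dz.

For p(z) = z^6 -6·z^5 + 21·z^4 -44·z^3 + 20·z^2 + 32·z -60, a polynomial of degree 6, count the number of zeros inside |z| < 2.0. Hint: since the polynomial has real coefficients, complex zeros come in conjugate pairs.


The zeros of p are: (1 + 1i), (1 - 1i), -1, (1 + 3i), (1 - 3i), 3.
Their magnitudes are: 1.414, 1.414, 1, 3.162, 3.162, 3.
Zeros with |z| < R = 2.0: (1 + 1i), (1 - 1i), -1.
Count = 3.
By the argument principle, (1/2πi) ∮_{|z|=R} p'(z)/p(z) dz equals exactly this count.

Number of zeros inside |z| < 2.0: 3.


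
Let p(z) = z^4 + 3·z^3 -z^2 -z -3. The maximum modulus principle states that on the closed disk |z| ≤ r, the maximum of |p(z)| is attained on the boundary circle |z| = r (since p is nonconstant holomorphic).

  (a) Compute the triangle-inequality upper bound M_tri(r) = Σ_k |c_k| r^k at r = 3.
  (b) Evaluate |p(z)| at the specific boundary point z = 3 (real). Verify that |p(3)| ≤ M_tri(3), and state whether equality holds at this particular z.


Coefficients: c_0 = -3, c_1 = -1, c_2 = -1, c_3 = 3, c_4 = 1. Radius r = 3.
Part (a). Triangle bound: M_tri(r) = Σ_k |c_k| r^k
  = |-3|·3^0 + |-1|·3^1 + |-1|·3^2 + |3|·3^3 + |1|·3^4
  = 3 + 3 + 9 + 81 + 81 = 177.
This bounds M(r) := max_{|z|=r} |p(z)| from above; equality holds iff all terms c_k z^k can be made to align in phase at a single z on |z|=r.
Part (b). At z = 3 (real, on the circle |z| = r):
  p(3) = (-3)·3^0 + (-1)·3^1 + (-1)·3^2 + (3)·3^3 + (1)·3^4 = 147.
  |p(3)| = 147.
Check: |p(3)| = 147 ≤ 177 = M_tri(3). ✓ Equality does not hold at z = 3 (the coefficients have mixed signs, so the terms do not all align in phase there).

M_tri(3) = 177; |p(3)| = 147; equality at z=3: no.


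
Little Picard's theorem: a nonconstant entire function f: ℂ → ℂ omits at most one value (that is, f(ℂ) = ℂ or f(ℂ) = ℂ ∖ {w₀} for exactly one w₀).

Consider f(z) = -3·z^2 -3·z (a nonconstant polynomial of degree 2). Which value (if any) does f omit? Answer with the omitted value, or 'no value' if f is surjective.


Little Picard bounds the complement of f(ℂ) to at most one point.
For every w ∈ ℂ, the equation p(z) − w = 0 is a nonconstant polynomial in z and hence has at least one root by the fundamental theorem of algebra. So p is surjective onto ℂ, omitting no value.

Omitted value: no value.


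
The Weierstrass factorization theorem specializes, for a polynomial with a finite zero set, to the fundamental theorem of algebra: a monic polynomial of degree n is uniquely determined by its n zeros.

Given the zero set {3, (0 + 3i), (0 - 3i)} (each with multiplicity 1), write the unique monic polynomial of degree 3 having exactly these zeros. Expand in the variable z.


The polynomial is p(z) = ∏_{α ∈ S} (z − α), where S = {3, (0 + 3i), (0 - 3i)}.
Expanding the product yields: p(z) = z^3 -3·z^2 + 9·z -27.
Note conjugate pairs combine to real quadratics: (z − (0+3i))(z − (0−3i)) = z² + 9.
The resulting polynomial has degree 3 and real coefficients as required.

p(z) = z^3 -3·z^2 + 9·z -27.


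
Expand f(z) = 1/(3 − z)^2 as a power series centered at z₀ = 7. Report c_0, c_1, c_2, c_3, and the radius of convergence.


Let w = z − z₀, so z = z₀ + w.
Then 3 − z = 3 − (z₀ + w) = (3 − z₀) − w = -4 − w.
f(z) = 1/(-4 − w)^2 = (1/(-4)^2) · (1 − w/(-4))^{−2}.
By the binomial series (1−u)^{−2} = Σ_{n≥0} C(n+1, 1) u^n for |u|<1, with u = w/(-4):
  c_n = C(n+1, 1) / (-4)^(n+2).
  c_0 = 1/(-4)^2 = 1/16.
  c_1 = 2/(-4)^3 = -1/32.
  c_2 = 3/(-4)^4 = 3/256.
  c_3 = 4/(-4)^5 = -1/256.
The series is valid for |w/d| < 1, i.e. |z − z₀| < |d|.
Radius of convergence: R = |3 − z₀| = |-4| = 4 (distance from z₀ to the singularity z = 3).

c_0 = 1/16, c_1 = -1/32, c_2 = 3/256, c_3 = -1/256; R = 4.


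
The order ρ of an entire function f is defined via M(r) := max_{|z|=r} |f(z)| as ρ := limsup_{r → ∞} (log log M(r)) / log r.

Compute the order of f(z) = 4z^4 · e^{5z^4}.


M(r) = max_{|z|=r} |4|·|z|^4·|e^{5z^4}| = 4·r^4 · e^{5r^4} (the factors attain their maxima compatibly on |z|=r). Then log M(r) = log 4 + 4·log r + 5r^4, dominated by the last term, so log log M(r) ~ 4·log r. The polynomial factor 4z^4 contributes only a log r term and does not affect the order. ρ = 4.
Therefore ρ = 4.

Order ρ = 4.


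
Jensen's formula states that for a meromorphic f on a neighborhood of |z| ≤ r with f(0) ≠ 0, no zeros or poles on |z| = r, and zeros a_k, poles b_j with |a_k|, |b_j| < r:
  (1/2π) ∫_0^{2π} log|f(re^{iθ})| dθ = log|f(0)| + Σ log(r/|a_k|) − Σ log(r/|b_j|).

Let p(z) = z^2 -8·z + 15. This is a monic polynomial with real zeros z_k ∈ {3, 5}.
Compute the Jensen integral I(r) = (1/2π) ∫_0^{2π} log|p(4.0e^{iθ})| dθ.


Zeros: 3, 5; r = 4.0.
Inside |z| < r: 3. Outside (|z| ≥ r): 5.
p(0) = 15, so log|p(0)| = log(15) = 2.7081.
Apply Jensen: I(r) = log|p(0)| + Σ_k log(r/|z_k|), summed over zeros inside |z| < r.
  log(r/|z_k|) for z_k = 3: log(4.0/3) = 0.2877
  Outside zeros (5) contribute nothing to the Jensen sum.
Sum over inside zeros: 0.2877.
I(r) = log|p(0)| + (inside sum) = 2.7081 + 0.2877 = 2.9957.
Note: since some zeros are outside |z| ≤ r, the simplified n·log(r) form does NOT apply — only the inside zeros contribute.

I(r) ≈ 2.9957.


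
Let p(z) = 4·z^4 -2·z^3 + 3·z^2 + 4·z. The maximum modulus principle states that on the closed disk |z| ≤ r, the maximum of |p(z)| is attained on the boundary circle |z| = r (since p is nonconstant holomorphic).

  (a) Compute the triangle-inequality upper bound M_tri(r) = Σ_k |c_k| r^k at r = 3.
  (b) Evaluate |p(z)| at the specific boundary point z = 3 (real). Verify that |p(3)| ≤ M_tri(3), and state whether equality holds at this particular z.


Coefficients: c_0 = 0, c_1 = 4, c_2 = 3, c_3 = -2, c_4 = 4. Radius r = 3.
Part (a). Triangle bound: M_tri(r) = Σ_k |c_k| r^k
  = |0|·3^0 + |4|·3^1 + |3|·3^2 + |-2|·3^3 + |4|·3^4
  = 0 + 12 + 27 + 54 + 324 = 417.
This bounds M(r) := max_{|z|=r} |p(z)| from above; equality holds iff all terms c_k z^k can be made to align in phase at a single z on |z|=r.
Part (b). At z = 3 (real, on the circle |z| = r):
  p(3) = (0)·3^0 + (4)·3^1 + (3)·3^2 + (-2)·3^3 + (4)·3^4 = 309.
  |p(3)| = 309.
Check: |p(3)| = 309 ≤ 417 = M_tri(3). ✓ Equality does not hold at z = 3 (the coefficients have mixed signs, so the terms do not all align in phase there).

M_tri(3) = 417; |p(3)| = 309; equality at z=3: no.


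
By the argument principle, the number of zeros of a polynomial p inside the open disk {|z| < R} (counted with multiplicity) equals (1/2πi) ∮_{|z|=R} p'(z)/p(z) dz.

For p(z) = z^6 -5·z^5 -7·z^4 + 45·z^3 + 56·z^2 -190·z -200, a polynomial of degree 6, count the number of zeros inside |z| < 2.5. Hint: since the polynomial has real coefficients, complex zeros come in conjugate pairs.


The zeros of p are: -1, 4, (3 + 1i), (3 - 1i), (-2 + 1i), (-2 - 1i).
Their magnitudes are: 1, 4, 3.162, 3.162, 2.236, 2.236.
Zeros with |z| < R = 2.5: -1, (-2 + 1i), (-2 - 1i).
Count = 3.
By the argument principle, (1/2πi) ∮_{|z|=R} p'(z)/p(z) dz equals exactly this count.

Number of zeros inside |z| < 2.5: 3.


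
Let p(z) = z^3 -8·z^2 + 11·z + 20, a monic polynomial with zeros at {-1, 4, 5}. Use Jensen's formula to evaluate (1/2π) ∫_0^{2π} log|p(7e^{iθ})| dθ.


Zeros: -1, 4, 5; r = 7.
Inside |z| < r: -1, 4, 5. Outside (|z| ≥ r): ∅.
p(0) = 20, so log|p(0)| = log(20) = 2.9957.
Apply Jensen: I(r) = log|p(0)| + Σ_k log(r/|z_k|), summed over zeros inside |z| < r.
  log(r/|z_k|) for z_k = -1: log(7/1) = 1.9459
  log(r/|z_k|) for z_k = 4: log(7/4) = 0.5596
  log(r/|z_k|) for z_k = 5: log(7/5) = 0.3365
Sum over inside zeros: 2.8420.
I(r) = log|p(0)| + (inside sum) = 2.9957 + 2.8420 = 5.8377.
Closed form (all zeros inside, monic): I(r) = n·log(r) = 3·log(7) = 5.8377. ✓

I(r) ≈ 5.8377.


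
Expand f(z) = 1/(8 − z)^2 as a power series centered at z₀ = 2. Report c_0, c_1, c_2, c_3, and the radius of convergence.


Let w = z − z₀, so z = z₀ + w.
Then 8 − z = 8 − (z₀ + w) = (8 − z₀) − w = 6 − w.
f(z) = 1/(6 − w)^2 = (1/(6)^2) · (1 − w/(6))^{−2}.
By the binomial series (1−u)^{−2} = Σ_{n≥0} C(n+1, 1) u^n for |u|<1, with u = w/(6):
  c_n = C(n+1, 1) / (6)^(n+2).
  c_0 = 1/(6)^2 = 1/36.
  c_1 = 2/(6)^3 = 1/108.
  c_2 = 3/(6)^4 = 1/432.
  c_3 = 4/(6)^5 = 1/1944.
The series is valid for |w/d| < 1, i.e. |z − z₀| < |d|.
Radius of convergence: R = |8 − z₀| = |6| = 6 (distance from z₀ to the singularity z = 8).

c_0 = 1/36, c_1 = 1/108, c_2 = 1/432, c_3 = 1/1944; R = 6.


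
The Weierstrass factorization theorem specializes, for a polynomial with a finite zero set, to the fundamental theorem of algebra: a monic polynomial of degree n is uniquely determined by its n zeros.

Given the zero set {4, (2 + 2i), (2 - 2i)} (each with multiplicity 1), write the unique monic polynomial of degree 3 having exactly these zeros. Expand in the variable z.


The polynomial is p(z) = ∏_{α ∈ S} (z − α), where S = {4, (2 + 2i), (2 - 2i)}.
Expanding the product yields: p(z) = z^3 -8·z^2 + 24·z -32.
Note conjugate pairs combine to real quadratics: (z − (2+2i))(z − (2−2i)) = z² − 4z + 8.
The resulting polynomial has degree 3 and real coefficients as required.

p(z) = z^3 -8·z^2 + 24·z -32.


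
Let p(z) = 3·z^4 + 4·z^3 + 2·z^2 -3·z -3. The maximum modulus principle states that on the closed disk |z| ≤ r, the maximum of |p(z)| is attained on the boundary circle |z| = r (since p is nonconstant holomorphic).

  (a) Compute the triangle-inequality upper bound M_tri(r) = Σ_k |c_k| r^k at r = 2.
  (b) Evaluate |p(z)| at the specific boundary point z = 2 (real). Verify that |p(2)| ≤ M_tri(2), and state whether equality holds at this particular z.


Coefficients: c_0 = -3, c_1 = -3, c_2 = 2, c_3 = 4, c_4 = 3. Radius r = 2.
Part (a). Triangle bound: M_tri(r) = Σ_k |c_k| r^k
  = |-3|·2^0 + |-3|·2^1 + |2|·2^2 + |4|·2^3 + |3|·2^4
  = 3 + 6 + 8 + 32 + 48 = 97.
This bounds M(r) := max_{|z|=r} |p(z)| from above; equality holds iff all terms c_k z^k can be made to align in phase at a single z on |z|=r.
Part (b). At z = 2 (real, on the circle |z| = r):
  p(2) = (-3)·2^0 + (-3)·2^1 + (2)·2^2 + (4)·2^3 + (3)·2^4 = 79.
  |p(2)| = 79.
Check: |p(2)| = 79 ≤ 97 = M_tri(2). ✓ Equality does not hold at z = 2 (the coefficients have mixed signs, so the terms do not all align in phase there).

M_tri(2) = 97; |p(2)| = 79; equality at z=2: no.


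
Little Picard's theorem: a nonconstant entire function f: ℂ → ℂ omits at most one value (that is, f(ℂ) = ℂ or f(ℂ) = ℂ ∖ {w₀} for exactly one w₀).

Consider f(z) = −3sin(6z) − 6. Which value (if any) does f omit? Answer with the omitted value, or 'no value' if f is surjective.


Little Picard bounds the complement of f(ℂ) to at most one point.
sin is entire and surjective onto ℂ: for every w ∈ ℂ, sin(ζ) = w has a solution ζ ∈ ℂ (e.g., via the complex inverse arcsin). With ζ = 6z this gives z = ζ/(6). Then -3·sin(6z) takes every value in -3·ℂ = ℂ, and adding -6 is a bijection of ℂ. So f is surjective and omits no value. (Note: only on the real line is sin bounded by [−1, 1].)

Omitted value: no value.


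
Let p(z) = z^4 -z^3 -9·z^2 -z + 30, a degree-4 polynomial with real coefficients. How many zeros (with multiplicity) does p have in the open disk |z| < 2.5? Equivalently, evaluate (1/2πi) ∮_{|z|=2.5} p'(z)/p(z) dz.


The zeros of p are: 3, (-2 + 1i), (-2 - 1i), 2.
Their magnitudes are: 3, 2.236, 2.236, 2.
Zeros with |z| < R = 2.5: (-2 + 1i), (-2 - 1i), 2.
Count = 3.
By the argument principle, (1/2πi) ∮_{|z|=R} p'(z)/p(z) dz equals exactly this count.

Number of zeros inside |z| < 2.5: 3.


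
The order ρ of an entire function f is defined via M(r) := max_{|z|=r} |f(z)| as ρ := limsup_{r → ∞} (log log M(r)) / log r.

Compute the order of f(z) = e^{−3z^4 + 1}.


|e^{−3z^4 + 1}| = e^{Re(-3·z^4) + 1} ≤ e^{3|z|^4 + 1} = e^{3r^4 + 1} on |z| = r, so ρ ≤ 4. Choosing z on |z|=r so that -3·z^4 is real positive (always possible by picking arg z appropriately) gives |f(z)| = e^{3r^4 + 1}, matching the bound. The additive constant 1 does not affect log log M(r) ~ 4·log r. Hence ρ = 4.
Therefore ρ = 4.

Order ρ = 4.


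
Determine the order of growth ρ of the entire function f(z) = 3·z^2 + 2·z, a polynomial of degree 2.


|f(z)| ≤ Σ|c_k|·r^k = O(r^2) as r → ∞. Polynomial growth is O(e^{r^ε}) for every ε > 0 (since r^2/e^{r^ε} → 0), so ρ ≤ ε for all ε > 0, i.e. ρ = 0. Every nonconstant polynomial has order 0.
Therefore ρ = 0.

Order ρ = 0.


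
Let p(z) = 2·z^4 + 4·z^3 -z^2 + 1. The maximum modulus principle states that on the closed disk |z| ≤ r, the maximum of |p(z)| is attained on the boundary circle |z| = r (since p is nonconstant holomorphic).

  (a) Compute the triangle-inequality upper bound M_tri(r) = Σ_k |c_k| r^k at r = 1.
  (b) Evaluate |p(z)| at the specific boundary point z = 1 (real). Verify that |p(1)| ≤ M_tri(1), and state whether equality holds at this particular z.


Coefficients: c_0 = 1, c_1 = 0, c_2 = -1, c_3 = 4, c_4 = 2. Radius r = 1.
Part (a). Triangle bound: M_tri(r) = Σ_k |c_k| r^k
  = |1|·1^0 + |0|·1^1 + |-1|·1^2 + |4|·1^3 + |2|·1^4
  = 1 + 0 + 1 + 4 + 2 = 8.
This bounds M(r) := max_{|z|=r} |p(z)| from above; equality holds iff all terms c_k z^k can be made to align in phase at a single z on |z|=r.
Part (b). At z = 1 (real, on the circle |z| = r):
  p(1) = (1)·1^0 + (0)·1^1 + (-1)·1^2 + (4)·1^3 + (2)·1^4 = 6.
  |p(1)| = 6.
Check: |p(1)| = 6 ≤ 8 = M_tri(1). ✓ Equality does not hold at z = 1 (the coefficients have mixed signs, so the terms do not all align in phase there).

M_tri(1) = 8; |p(1)| = 6; equality at z=1: no.


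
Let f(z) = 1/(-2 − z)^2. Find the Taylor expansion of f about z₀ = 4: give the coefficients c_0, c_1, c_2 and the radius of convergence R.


Let w = z − z₀, so z = z₀ + w.
Then -2 − z = -2 − (z₀ + w) = (-2 − z₀) − w = -6 − w.
f(z) = 1/(-6 − w)^2 = (1/(-6)^2) · (1 − w/(-6))^{−2}.
By the binomial series (1−u)^{−2} = Σ_{n≥0} C(n+1, 1) u^n for |u|<1, with u = w/(-6):
  c_n = C(n+1, 1) / (-6)^(n+2).
  c_0 = 1/(-6)^2 = 1/36.
  c_1 = 2/(-6)^3 = -1/108.
  c_2 = 3/(-6)^4 = 1/432.
The series is valid for |w/d| < 1, i.e. |z − z₀| < |d|.
Radius of convergence: R = |-2 − z₀| = |-6| = 6 (distance from z₀ to the singularity z = -2).

c_0 = 1/36, c_1 = -1/108, c_2 = 1/432; R = 6.


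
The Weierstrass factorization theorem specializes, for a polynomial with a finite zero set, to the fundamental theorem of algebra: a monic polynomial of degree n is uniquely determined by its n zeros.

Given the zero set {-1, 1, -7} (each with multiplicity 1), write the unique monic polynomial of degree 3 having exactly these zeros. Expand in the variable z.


The polynomial is p(z) = ∏_{α ∈ S} (z − α), where S = {-1, 1, -7}.
Expanding the product yields: p(z) = z^3 + 7·z^2 -z -7.
The resulting polynomial has degree 3 and real coefficients as required.

p(z) = z^3 + 7·z^2 -z -7.


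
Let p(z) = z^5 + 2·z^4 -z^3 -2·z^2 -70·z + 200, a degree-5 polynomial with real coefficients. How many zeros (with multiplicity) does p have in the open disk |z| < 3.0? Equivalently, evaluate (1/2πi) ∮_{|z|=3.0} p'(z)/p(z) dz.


The zeros of p are: (-1 + 3i), (-1 - 3i), (2 + 1i), (2 - 1i), -4.
Their magnitudes are: 3.162, 3.162, 2.236, 2.236, 4.
Zeros with |z| < R = 3.0: (2 + 1i), (2 - 1i).
Count = 2.
By the argument principle, (1/2πi) ∮_{|z|=R} p'(z)/p(z) dz equals exactly this count.

Number of zeros inside |z| < 3.0: 2.


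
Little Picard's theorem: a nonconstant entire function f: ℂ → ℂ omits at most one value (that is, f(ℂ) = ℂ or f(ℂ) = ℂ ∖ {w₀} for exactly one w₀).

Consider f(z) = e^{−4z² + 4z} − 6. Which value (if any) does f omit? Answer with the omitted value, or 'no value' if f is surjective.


Little Picard bounds the complement of f(ℂ) to at most one point.
The exponent g(z) = −4z² + 4z is a nonconstant polynomial, hence surjective onto ℂ. So e^{g(z)} takes every value in {e^w : w ∈ ℂ} = ℂ ∖ {0}. Adding -6 shifts the range to ℂ ∖ {-6}. f omits exactly -6.

Omitted value: -6.


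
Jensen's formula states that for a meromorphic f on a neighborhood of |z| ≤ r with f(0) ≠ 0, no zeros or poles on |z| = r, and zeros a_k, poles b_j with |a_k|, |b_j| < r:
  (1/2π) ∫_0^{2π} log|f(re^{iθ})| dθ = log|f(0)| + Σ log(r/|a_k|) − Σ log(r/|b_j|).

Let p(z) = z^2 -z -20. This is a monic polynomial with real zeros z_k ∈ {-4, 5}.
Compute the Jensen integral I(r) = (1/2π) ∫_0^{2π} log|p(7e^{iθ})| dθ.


Zeros: -4, 5; r = 7.
Inside |z| < r: -4, 5. Outside (|z| ≥ r): ∅.
p(0) = -20, so log|p(0)| = log(20) = 2.9957.
Apply Jensen: I(r) = log|p(0)| + Σ_k log(r/|z_k|), summed over zeros inside |z| < r.
  log(r/|z_k|) for z_k = -4: log(7/4) = 0.5596
  log(r/|z_k|) for z_k = 5: log(7/5) = 0.3365
Sum over inside zeros: 0.8961.
I(r) = log|p(0)| + (inside sum) = 2.9957 + 0.8961 = 3.8918.
Closed form (all zeros inside, monic): I(r) = n·log(r) = 2·log(7) = 3.8918. ✓

I(r) ≈ 3.8918.


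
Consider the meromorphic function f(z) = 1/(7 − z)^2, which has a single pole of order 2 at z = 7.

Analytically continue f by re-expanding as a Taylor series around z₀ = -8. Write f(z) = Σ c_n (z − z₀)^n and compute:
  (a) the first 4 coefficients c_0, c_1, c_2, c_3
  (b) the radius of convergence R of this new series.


Let w = z − z₀, so z = z₀ + w.
Then 7 − z = 7 − (z₀ + w) = (7 − z₀) − w = 15 − w.
f(z) = 1/(15 − w)^2 = (1/(15)^2) · (1 − w/(15))^{−2}.
By the binomial series (1−u)^{−2} = Σ_{n≥0} C(n+1, 1) u^n for |u|<1, with u = w/(15):
  c_n = C(n+1, 1) / (15)^(n+2).
  c_0 = 1/(15)^2 = 1/225.
  c_1 = 2/(15)^3 = 2/3375.
  c_2 = 3/(15)^4 = 1/16875.
  c_3 = 4/(15)^5 = 4/759375.
The series is valid for |w/d| < 1, i.e. |z − z₀| < |d|.
Radius of convergence: R = |7 − z₀| = |15| = 15 (distance from z₀ to the singularity z = 7).

c_0 = 1/225, c_1 = 2/3375, c_2 = 1/16875, c_3 = 4/759375; R = 15.


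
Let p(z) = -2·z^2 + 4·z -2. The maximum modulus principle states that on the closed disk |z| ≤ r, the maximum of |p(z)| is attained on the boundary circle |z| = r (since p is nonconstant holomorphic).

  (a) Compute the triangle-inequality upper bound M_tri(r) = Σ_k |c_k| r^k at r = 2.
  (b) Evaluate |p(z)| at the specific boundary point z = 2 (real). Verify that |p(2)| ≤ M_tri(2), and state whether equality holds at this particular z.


Coefficients: c_0 = -2, c_1 = 4, c_2 = -2. Radius r = 2.
Part (a). Triangle bound: M_tri(r) = Σ_k |c_k| r^k
  = |-2|·2^0 + |4|·2^1 + |-2|·2^2
  = 2 + 8 + 8 = 18.
This bounds M(r) := max_{|z|=r} |p(z)| from above; equality holds iff all terms c_k z^k can be made to align in phase at a single z on |z|=r.
Part (b). At z = 2 (real, on the circle |z| = r):
  p(2) = (-2)·2^0 + (4)·2^1 + (-2)·2^2 = -2.
  |p(2)| = 2.
Check: |p(2)| = 2 ≤ 18 = M_tri(2). ✓ Equality does not hold at z = 2 (the coefficients have mixed signs, so the terms do not all align in phase there).

M_tri(2) = 18; |p(2)| = 2; equality at z=2: no.


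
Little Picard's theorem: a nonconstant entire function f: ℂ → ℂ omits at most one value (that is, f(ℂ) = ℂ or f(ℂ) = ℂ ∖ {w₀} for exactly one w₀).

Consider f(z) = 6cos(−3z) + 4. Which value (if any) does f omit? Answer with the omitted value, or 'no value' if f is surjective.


Little Picard bounds the complement of f(ℂ) to at most one point.
cos is entire and surjective onto ℂ: for every w ∈ ℂ, cos(ζ) = w has a solution ζ ∈ ℂ (e.g., via the complex inverse arccos). With ζ = −3z this gives z = ζ/(-3). Then 6·cos(−3z) takes every value in 6·ℂ = ℂ, and adding 4 is a bijection of ℂ. So f is surjective and omits no value. (Note: only on the real line is cos bounded by [−1, 1].)

Omitted value: no value.


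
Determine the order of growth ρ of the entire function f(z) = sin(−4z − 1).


sin(w) is a linear combination of e^{iw} and e^{−iw} (or e^w, e^{−w} in the hyperbolic case), so |sin(w)| ≤ e^{|w|}. With w = −4z − 1, |w| ≤ 4|z| + 1 = 4r + 1 on |z| = r, giving M(r) ≤ e^{4r + 1}, so ρ ≤ 1. On a suitable ray (z = it for sin/cos; z = t for sinh/cosh, t real → ∞), |sin(−4z − 1)| grows like e^{4|t|}/2, so ρ ≥ 1. Hence ρ = 1.
Therefore ρ = 1.

Order ρ = 1.


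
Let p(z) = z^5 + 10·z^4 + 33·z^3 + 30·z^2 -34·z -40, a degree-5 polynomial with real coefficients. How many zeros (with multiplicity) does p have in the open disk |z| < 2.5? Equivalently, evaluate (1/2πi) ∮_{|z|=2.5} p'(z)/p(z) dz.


The zeros of p are: 1, -1, -4, (-3 + 1i), (-3 - 1i).
Their magnitudes are: 1, 1, 4, 3.162, 3.162.
Zeros with |z| < R = 2.5: 1, -1.
Count = 2.
By the argument principle, (1/2πi) ∮_{|z|=R} p'(z)/p(z) dz equals exactly this count.

Number of zeros inside |z| < 2.5: 2.


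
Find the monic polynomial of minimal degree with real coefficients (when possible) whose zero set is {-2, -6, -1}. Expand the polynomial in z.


The polynomial is p(z) = ∏_{α ∈ S} (z − α), where S = {-2, -6, -1}.
Expanding the product yields: p(z) = z^3 + 9·z^2 + 20·z + 12.
The resulting polynomial has degree 3 and real coefficients as required.

p(z) = z^3 + 9·z^2 + 20·z + 12.


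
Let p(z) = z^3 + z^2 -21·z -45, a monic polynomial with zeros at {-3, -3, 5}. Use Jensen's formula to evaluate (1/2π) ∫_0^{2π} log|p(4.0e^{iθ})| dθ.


Zeros: -3, -3, 5; r = 4.0.
Inside |z| < r: -3, -3. Outside (|z| ≥ r): 5.
p(0) = -45, so log|p(0)| = log(45) = 3.8067.
Apply Jensen: I(r) = log|p(0)| + Σ_k log(r/|z_k|), summed over zeros inside |z| < r.
  log(r/|z_k|) for z_k = -3: log(4.0/3) = 0.2877
  log(r/|z_k|) for z_k = -3: log(4.0/3) = 0.2877
  Outside zeros (5) contribute nothing to the Jensen sum.
Sum over inside zeros: 0.5754.
I(r) = log|p(0)| + (inside sum) = 3.8067 + 0.5754 = 4.3820.
Note: since some zeros are outside |z| ≤ r, the simplified n·log(r) form does NOT apply — only the inside zeros contribute.

I(r) ≈ 4.3820.


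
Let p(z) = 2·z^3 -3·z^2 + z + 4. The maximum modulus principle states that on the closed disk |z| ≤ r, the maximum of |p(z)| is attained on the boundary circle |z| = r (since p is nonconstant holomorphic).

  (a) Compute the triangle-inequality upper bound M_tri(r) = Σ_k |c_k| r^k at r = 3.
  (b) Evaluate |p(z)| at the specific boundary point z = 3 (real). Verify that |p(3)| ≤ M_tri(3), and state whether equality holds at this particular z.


Coefficients: c_0 = 4, c_1 = 1, c_2 = -3, c_3 = 2. Radius r = 3.
Part (a). Triangle bound: M_tri(r) = Σ_k |c_k| r^k
  = |4|·3^0 + |1|·3^1 + |-3|·3^2 + |2|·3^3
  = 4 + 3 + 27 + 54 = 88.
This bounds M(r) := max_{|z|=r} |p(z)| from above; equality holds iff all terms c_k z^k can be made to align in phase at a single z on |z|=r.
Part (b). At z = 3 (real, on the circle |z| = r):
  p(3) = (4)·3^0 + (1)·3^1 + (-3)·3^2 + (2)·3^3 = 34.
  |p(3)| = 34.
Check: |p(3)| = 34 ≤ 88 = M_tri(3). ✓ Equality does not hold at z = 3 (the coefficients have mixed signs, so the terms do not all align in phase there).

M_tri(3) = 88; |p(3)| = 34; equality at z=3: no.


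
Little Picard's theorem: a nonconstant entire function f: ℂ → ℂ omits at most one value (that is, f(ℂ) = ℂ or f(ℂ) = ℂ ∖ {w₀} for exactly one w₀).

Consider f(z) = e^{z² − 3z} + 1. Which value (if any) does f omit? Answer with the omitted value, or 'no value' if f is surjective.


Little Picard bounds the complement of f(ℂ) to at most one point.
The exponent g(z) = z² − 3z is a nonconstant polynomial, hence surjective onto ℂ. So e^{g(z)} takes every value in {e^w : w ∈ ℂ} = ℂ ∖ {0}. Adding 1 shifts the range to ℂ ∖ {1}. f omits exactly 1.

Omitted value: 1.


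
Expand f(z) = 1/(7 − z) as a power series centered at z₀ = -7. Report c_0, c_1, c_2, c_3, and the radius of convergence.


Let w = z − z₀, so z = z₀ + w.
Then 7 − z = 7 − (z₀ + w) = (7 − z₀) − w = 14 − w.
f(z) = 1/(14 − w) = (1/(14)) · 1/(1 − w/(14)) = Σ_{n≥0} w^n / (14)^(n+1).
So c_n = 1/(14)^(n+1):
  c_0 = 1/(14)^1 = 1/14.
  c_1 = 1/(14)^2 = 1/196.
  c_2 = 1/(14)^3 = 1/2744.
  c_3 = 1/(14)^4 = 1/38416.
The series is valid for |w/d| < 1, i.e. |z − z₀| < |d|.
Radius of convergence: R = |7 − z₀| = |14| = 14 (distance from z₀ to the singularity z = 7).

c_0 = 1/14, c_1 = 1/196, c_2 = 1/2744, c_3 = 1/38416; R = 14.


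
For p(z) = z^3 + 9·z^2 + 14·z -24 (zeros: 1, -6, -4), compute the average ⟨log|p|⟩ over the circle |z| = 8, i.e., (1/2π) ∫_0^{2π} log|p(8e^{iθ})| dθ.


Zeros: -6, -4, 1; r = 8.
Inside |z| < r: -6, -4, 1. Outside (|z| ≥ r): ∅.
p(0) = -24, so log|p(0)| = log(24) = 3.1781.
Apply Jensen: I(r) = log|p(0)| + Σ_k log(r/|z_k|), summed over zeros inside |z| < r.
  log(r/|z_k|) for z_k = 1: log(8/1) = 2.0794
  log(r/|z_k|) for z_k = -6: log(8/6) = 0.2877
  log(r/|z_k|) for z_k = -4: log(8/4) = 0.6931
Sum over inside zeros: 3.0603.
I(r) = log|p(0)| + (inside sum) = 3.1781 + 3.0603 = 6.2383.
Closed form (all zeros inside, monic): I(r) = n·log(r) = 3·log(8) = 6.2383. ✓

I(r) ≈ 6.2383.


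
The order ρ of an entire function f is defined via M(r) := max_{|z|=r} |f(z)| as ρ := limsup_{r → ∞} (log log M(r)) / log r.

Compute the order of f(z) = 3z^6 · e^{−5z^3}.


M(r) = max_{|z|=r} |3|·|z|^6·|e^{−5z^3}| = 3·r^6 · e^{5r^3} (the factors attain their maxima compatibly on |z|=r). Then log M(r) = log 3 + 6·log r + 5r^3, dominated by the last term, so log log M(r) ~ 3·log r. The polynomial factor 3z^6 contributes only a log r term and does not affect the order. ρ = 3.
Therefore ρ = 3.

Order ρ = 3.


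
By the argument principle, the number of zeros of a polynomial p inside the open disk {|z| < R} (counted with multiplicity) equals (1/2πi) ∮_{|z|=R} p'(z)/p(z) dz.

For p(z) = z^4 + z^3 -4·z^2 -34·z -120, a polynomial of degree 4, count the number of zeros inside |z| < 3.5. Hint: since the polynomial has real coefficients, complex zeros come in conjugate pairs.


The zeros of p are: -3, 4, (-1 + 3i), (-1 - 3i).
Their magnitudes are: 3, 4, 3.162, 3.162.
Zeros with |z| < R = 3.5: -3, (-1 + 3i), (-1 - 3i).
Count = 3.
By the argument principle, (1/2πi) ∮_{|z|=R} p'(z)/p(z) dz equals exactly this count.

Number of zeros inside |z| < 3.5: 3.


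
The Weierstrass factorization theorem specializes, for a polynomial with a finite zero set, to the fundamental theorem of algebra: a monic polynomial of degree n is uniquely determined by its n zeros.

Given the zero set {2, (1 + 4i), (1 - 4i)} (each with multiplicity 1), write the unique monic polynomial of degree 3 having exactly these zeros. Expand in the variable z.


The polynomial is p(z) = ∏_{α ∈ S} (z − α), where S = {2, (1 + 4i), (1 - 4i)}.
Expanding the product yields: p(z) = z^3 -4·z^2 + 21·z -34.
Note conjugate pairs combine to real quadratics: (z − (1+4i))(z − (1−4i)) = z² − 2z + 17.
The resulting polynomial has degree 3 and real coefficients as required.

p(z) = z^3 -4·z^2 + 21·z -34.
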